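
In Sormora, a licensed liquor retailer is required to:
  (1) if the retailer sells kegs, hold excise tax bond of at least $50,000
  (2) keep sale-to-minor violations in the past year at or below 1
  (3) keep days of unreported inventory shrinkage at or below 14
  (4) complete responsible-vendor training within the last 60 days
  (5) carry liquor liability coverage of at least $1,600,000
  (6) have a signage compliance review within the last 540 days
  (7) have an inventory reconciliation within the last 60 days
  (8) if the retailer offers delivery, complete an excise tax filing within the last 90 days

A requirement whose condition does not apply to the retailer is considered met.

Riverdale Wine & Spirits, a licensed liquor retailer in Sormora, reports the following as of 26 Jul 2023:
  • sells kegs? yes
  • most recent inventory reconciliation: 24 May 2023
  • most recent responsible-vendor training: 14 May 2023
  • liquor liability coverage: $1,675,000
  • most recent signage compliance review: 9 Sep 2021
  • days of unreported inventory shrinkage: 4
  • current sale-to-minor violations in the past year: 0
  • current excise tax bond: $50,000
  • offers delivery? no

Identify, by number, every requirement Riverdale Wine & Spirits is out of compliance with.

1. condition 'sells kegs' holds; excise tax bond $50,000 ≥ $50,000 → met
2. sale-to-minor violations in the past year 0 ≤ 1 → met
3. days of unreported inventory shrinkage 4 ≤ 14 → met
4. responsible-vendor training 73 days ago vs limit 60 → not met
5. liquor liability coverage $1,675,000 ≥ $1,600,000 → met
6. signage compliance review 685 days ago vs limit 540 → not met
7. inventory reconciliation 63 days ago vs limit 60 → not met
8. condition 'offers delivery' does not hold → requirement n/a → met
Not met: 4, 6, 7

4, 6, 7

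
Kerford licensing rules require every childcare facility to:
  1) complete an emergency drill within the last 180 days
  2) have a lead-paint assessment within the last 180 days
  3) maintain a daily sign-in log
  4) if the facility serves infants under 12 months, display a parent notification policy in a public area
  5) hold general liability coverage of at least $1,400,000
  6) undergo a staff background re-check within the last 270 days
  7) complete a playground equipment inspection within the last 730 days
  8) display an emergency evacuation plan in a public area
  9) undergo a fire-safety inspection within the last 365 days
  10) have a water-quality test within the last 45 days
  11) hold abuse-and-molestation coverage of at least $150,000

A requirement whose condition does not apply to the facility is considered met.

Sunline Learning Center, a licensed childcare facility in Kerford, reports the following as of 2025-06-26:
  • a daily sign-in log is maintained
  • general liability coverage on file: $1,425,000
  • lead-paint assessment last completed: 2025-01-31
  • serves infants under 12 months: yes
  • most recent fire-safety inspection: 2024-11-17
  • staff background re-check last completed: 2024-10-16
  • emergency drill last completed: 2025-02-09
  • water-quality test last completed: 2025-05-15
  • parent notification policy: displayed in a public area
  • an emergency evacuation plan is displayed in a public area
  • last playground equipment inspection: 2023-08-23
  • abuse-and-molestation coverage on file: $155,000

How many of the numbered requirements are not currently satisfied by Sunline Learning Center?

0

1. emergency drill 137 days ago vs limit 180 → met
2. lead-paint assessment 146 days ago vs limit 180 → met
3. daily sign-in log present → met
4. condition 'serves infants under 12 months' holds; parent notification policy present → met
5. general liability coverage $1,425,000 ≥ $1,400,000 → met
6. staff background re-check 253 days ago vs limit 270 → met
7. playground equipment inspection 673 days ago vs limit 730 → met
8. emergency evacuation plan present → met
9. fire-safety inspection 221 days ago vs limit 365 → met
10. water-quality test 42 days ago vs limit 45 → met
11. abuse-and-molestation coverage $155,000 ≥ $150,000 → met
Not met: 0 of 11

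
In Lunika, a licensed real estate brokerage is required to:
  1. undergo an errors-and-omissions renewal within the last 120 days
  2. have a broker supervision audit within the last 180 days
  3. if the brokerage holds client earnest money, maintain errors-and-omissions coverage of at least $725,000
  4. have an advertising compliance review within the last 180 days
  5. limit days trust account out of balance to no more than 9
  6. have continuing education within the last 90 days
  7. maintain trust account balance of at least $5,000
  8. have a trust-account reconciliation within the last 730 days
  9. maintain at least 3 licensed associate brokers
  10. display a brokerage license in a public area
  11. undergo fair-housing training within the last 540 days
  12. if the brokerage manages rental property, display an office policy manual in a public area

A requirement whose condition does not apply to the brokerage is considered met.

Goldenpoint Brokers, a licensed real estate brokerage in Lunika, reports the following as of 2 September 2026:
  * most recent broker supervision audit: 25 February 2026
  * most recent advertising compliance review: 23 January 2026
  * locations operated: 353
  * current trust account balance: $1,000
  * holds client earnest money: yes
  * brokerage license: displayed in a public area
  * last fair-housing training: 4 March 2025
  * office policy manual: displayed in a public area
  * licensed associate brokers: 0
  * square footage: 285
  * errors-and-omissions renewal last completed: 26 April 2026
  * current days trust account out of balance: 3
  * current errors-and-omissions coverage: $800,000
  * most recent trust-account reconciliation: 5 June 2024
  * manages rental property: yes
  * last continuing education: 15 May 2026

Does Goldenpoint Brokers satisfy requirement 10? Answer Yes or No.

10. brokerage license present → met

Yes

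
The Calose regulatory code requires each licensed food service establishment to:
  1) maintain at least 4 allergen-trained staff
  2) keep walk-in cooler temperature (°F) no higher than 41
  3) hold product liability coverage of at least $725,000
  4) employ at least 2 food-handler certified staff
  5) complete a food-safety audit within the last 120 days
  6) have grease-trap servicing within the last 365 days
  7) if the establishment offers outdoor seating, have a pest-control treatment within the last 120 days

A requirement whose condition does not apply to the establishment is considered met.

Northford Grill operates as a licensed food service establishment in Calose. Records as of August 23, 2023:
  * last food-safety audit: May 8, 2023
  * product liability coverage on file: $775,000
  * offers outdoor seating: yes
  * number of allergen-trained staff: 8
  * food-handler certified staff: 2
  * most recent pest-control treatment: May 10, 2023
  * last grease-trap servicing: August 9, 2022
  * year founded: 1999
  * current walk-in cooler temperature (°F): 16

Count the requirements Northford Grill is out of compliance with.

1

1. allergen-trained staff 8 ≥ 4 → met
2. walk-in cooler temperature (°F) 16 ≤ 41 → met
3. product liability coverage $775,000 ≥ $725,000 → met
4. food-handler certified staff 2 ≥ 2 → met
5. food-safety audit 107 days ago vs limit 120 → met
6. grease-trap servicing 379 days ago vs limit 365 → not met
7. condition 'offers outdoor seating' holds; pest-control treatment 105 days ago vs limit 120 → met
Not met: 1 of 7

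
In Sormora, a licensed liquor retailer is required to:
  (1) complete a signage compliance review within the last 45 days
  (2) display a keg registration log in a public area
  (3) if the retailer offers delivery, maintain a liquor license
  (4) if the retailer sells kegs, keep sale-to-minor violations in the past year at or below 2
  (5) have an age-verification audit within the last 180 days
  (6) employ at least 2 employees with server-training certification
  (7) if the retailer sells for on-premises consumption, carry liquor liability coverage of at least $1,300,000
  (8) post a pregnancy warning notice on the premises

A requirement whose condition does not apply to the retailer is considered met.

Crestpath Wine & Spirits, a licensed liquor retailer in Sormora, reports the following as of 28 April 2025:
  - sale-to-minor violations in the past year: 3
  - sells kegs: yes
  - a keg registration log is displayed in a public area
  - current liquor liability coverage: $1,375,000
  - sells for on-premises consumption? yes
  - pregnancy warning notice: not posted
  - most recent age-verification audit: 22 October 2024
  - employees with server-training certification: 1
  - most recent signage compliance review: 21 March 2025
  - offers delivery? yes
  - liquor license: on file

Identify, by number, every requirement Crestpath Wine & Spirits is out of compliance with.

1. signage compliance review 38 days ago vs limit 45 → met
2. keg registration log present → met
3. condition 'offers delivery' holds; liquor license present → met
4. condition 'sells kegs' holds; sale-to-minor violations in the past year 3 > 2 → not met
5. age-verification audit 188 days ago vs limit 180 → not met
6. employees with server-training certification 1 < 2 → not met
7. condition 'sells for on-premises consumption' holds; liquor liability coverage $1,375,000 ≥ $1,300,000 → met
8. pregnancy warning notice absent → not met
Not met: 4, 5, 6, 8

4, 5, 6, 8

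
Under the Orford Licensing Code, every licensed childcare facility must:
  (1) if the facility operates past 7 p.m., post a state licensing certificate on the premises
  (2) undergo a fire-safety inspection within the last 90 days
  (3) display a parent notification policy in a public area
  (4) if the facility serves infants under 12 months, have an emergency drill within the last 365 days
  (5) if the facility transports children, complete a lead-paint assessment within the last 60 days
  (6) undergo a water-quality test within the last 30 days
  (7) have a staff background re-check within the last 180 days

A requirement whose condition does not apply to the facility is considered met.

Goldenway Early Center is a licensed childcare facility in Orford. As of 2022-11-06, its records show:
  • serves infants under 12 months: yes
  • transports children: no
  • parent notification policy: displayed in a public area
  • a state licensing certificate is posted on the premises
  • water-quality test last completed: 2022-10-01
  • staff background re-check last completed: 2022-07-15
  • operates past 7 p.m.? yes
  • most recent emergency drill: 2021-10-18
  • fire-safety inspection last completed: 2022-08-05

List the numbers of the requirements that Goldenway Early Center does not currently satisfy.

2, 4, 6

1. condition 'operates past 7 p.m.' holds; state licensing certificate present → met
2. fire-safety inspection 93 days ago vs limit 90 → not met
3. parent notification policy present → met
4. condition 'serves infants under 12 months' holds; emergency drill 384 days ago vs limit 365 → not met
5. condition 'transports children' does not hold → requirement n/a → met
6. water-quality test 36 days ago vs limit 30 → not met
7. staff background re-check 114 days ago vs limit 180 → met
Not met: 2, 4, 6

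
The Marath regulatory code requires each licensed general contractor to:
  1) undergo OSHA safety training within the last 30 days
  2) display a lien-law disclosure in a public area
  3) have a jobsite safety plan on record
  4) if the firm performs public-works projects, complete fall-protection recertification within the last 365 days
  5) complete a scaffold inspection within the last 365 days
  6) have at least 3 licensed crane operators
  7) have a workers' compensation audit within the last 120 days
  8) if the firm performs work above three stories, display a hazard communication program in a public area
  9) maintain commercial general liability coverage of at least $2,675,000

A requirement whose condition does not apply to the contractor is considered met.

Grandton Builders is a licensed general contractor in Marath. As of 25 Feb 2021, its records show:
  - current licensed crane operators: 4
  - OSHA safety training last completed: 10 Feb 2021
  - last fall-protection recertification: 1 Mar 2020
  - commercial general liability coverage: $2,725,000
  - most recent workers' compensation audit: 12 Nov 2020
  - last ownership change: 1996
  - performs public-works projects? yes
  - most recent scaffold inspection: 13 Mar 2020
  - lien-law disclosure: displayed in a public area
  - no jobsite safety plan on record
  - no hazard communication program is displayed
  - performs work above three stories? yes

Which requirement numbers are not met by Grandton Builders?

1. OSHA safety training 15 days ago vs limit 30 → met
2. lien-law disclosure present → met
3. jobsite safety plan absent → not met
4. condition 'performs public-works projects' holds; fall-protection recertification 361 days ago vs limit 365 → met
5. scaffold inspection 349 days ago vs limit 365 → met
6. licensed crane operators 4 ≥ 3 → met
7. workers' compensation audit 105 days ago vs limit 120 → met
8. condition 'performs work above three stories' holds; hazard communication program absent → not met
9. commercial general liability coverage $2,725,000 ≥ $2,675,000 → met
Not met: 3, 8

3, 8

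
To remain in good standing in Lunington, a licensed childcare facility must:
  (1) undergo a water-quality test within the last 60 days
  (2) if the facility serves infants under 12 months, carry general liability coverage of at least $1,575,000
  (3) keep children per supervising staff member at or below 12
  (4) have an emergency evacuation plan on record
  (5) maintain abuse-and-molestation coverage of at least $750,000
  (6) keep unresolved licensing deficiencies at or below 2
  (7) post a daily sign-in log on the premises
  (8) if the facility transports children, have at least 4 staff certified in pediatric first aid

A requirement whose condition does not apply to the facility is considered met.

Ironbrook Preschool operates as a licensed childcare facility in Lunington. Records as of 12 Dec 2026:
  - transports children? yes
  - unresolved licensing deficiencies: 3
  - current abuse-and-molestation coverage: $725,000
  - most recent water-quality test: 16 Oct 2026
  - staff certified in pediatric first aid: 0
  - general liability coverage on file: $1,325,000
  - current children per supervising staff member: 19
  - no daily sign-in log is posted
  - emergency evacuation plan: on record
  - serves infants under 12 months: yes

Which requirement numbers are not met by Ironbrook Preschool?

2, 3, 5, 6, 7, 8

1. water-quality test 57 days ago vs limit 60 → met
2. condition 'serves infants under 12 months' holds; general liability coverage $1,325,000 < $1,575,000 → not met
3. children per supervising staff member 19 > 12 → not met
4. emergency evacuation plan present → met
5. abuse-and-molestation coverage $725,000 < $750,000 → not met
6. unresolved licensing deficiencies 3 > 2 → not met
7. daily sign-in log absent → not met
8. condition 'transports children' holds; staff certified in pediatric first aid 0 < 4 → not met
Not met: 2, 3, 5, 6, 7, 8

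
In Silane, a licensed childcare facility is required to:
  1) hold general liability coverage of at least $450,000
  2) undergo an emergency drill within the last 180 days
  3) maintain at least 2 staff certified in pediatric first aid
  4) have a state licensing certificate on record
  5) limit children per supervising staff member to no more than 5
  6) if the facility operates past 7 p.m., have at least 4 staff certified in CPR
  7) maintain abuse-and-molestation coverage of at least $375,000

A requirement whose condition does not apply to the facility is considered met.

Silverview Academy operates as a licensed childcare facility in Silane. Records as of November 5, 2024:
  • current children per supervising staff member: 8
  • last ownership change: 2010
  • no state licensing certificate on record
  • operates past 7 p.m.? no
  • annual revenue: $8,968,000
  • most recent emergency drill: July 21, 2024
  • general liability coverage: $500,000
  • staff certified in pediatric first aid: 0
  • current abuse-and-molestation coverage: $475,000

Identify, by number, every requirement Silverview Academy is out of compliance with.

1. general liability coverage $500,000 ≥ $450,000 → met
2. emergency drill 107 days ago vs limit 180 → met
3. staff certified in pediatric first aid 0 < 2 → not met
4. state licensing certificate absent → not met
5. children per supervising staff member 8 > 5 → not met
6. condition 'operates past 7 p.m.' does not hold → requirement n/a → met
7. abuse-and-molestation coverage $475,000 ≥ $375,000 → met
Not met: 3, 4, 5

3, 4, 5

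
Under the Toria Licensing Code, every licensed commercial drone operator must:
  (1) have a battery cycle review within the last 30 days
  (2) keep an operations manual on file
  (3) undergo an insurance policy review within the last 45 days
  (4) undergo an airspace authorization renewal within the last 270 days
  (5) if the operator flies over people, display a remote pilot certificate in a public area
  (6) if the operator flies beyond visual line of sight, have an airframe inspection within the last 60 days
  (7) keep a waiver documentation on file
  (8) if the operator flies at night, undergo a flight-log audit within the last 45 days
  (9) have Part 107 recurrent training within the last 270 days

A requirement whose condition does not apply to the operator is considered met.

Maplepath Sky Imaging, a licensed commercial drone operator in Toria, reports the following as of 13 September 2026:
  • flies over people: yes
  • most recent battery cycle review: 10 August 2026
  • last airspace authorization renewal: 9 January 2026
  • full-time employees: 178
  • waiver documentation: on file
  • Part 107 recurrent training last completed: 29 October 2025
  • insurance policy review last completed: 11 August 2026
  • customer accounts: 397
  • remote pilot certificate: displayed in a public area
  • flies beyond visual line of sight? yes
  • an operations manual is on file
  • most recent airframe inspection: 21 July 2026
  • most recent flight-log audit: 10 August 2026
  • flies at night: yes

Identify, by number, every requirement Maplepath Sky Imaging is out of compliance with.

1, 9

1. battery cycle review 34 days ago vs limit 30 → not met
2. operations manual present → met
3. insurance policy review 33 days ago vs limit 45 → met
4. airspace authorization renewal 247 days ago vs limit 270 → met
5. condition 'flies over people' holds; remote pilot certificate present → met
6. condition 'flies beyond visual line of sight' holds; airframe inspection 54 days ago vs limit 60 → met
7. waiver documentation present → met
8. condition 'flies at night' holds; flight-log audit 34 days ago vs limit 45 → met
9. Part 107 recurrent training 319 days ago vs limit 270 → not met
Not met: 1, 9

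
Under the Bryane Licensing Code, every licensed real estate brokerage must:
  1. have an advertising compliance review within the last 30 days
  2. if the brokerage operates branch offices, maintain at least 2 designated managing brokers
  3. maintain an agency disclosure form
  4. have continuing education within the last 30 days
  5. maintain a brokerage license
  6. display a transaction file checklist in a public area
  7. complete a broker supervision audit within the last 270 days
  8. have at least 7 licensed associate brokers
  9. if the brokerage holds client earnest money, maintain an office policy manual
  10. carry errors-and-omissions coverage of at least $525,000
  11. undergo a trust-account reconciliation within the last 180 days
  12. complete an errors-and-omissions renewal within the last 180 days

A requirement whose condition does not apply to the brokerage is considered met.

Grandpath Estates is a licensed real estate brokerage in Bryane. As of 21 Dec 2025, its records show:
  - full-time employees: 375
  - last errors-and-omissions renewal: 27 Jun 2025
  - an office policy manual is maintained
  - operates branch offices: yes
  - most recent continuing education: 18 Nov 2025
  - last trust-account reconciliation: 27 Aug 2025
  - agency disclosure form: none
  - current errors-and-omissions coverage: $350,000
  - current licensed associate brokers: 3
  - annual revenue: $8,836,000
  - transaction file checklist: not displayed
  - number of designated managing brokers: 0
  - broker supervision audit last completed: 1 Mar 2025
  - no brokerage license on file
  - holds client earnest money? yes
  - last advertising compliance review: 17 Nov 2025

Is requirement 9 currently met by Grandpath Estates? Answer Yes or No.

9. condition 'holds client earnest money' holds; office policy manual present → met

Yes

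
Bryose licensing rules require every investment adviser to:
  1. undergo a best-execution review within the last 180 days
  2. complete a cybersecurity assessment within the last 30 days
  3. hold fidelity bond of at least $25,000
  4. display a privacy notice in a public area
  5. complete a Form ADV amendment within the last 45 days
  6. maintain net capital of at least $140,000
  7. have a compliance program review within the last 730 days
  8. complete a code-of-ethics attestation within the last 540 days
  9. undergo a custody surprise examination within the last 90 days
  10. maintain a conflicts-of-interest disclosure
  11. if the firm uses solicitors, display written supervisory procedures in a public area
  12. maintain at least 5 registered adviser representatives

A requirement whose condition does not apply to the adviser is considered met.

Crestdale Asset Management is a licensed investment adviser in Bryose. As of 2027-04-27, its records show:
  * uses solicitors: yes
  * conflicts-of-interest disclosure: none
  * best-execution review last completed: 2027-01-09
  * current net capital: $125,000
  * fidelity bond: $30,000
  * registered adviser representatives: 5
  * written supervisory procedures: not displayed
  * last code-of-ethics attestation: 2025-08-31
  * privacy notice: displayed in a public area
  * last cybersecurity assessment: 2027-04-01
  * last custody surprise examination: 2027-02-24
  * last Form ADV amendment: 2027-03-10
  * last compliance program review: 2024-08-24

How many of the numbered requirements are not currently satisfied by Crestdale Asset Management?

1. best-execution review 108 days ago vs limit 180 → met
2. cybersecurity assessment 26 days ago vs limit 30 → met
3. fidelity bond $30,000 ≥ $25,000 → met
4. privacy notice present → met
5. Form ADV amendment 48 days ago vs limit 45 → not met
6. net capital $125,000 < $140,000 → not met
7. compliance program review 976 days ago vs limit 730 → not met
8. code-of-ethics attestation 604 days ago vs limit 540 → not met
9. custody surprise examination 62 days ago vs limit 90 → met
10. conflicts-of-interest disclosure absent → not met
11. condition 'uses solicitors' holds; written supervisory procedures absent → not met
12. registered adviser representatives 5 ≥ 5 → met
Not met: 6 of 12

6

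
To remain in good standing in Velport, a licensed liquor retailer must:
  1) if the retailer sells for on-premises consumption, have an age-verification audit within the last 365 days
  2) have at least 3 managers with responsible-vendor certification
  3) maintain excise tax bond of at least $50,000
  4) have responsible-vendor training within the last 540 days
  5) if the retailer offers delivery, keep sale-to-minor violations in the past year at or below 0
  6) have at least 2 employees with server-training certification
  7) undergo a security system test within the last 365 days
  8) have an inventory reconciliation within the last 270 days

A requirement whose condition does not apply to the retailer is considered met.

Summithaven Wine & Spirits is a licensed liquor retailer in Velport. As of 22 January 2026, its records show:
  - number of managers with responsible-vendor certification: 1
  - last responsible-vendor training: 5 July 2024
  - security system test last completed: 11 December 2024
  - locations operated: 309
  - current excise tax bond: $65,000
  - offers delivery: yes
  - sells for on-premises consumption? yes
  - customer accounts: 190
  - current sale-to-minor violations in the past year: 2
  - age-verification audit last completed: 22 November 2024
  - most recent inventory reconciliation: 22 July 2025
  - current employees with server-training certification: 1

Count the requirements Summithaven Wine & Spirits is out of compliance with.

1. condition 'sells for on-premises consumption' holds; age-verification audit 426 days ago vs limit 365 → not met
2. managers with responsible-vendor certification 1 < 3 → not met
3. excise tax bond $65,000 ≥ $50,000 → met
4. responsible-vendor training 566 days ago vs limit 540 → not met
5. condition 'offers delivery' holds; sale-to-minor violations in the past year 2 > 0 → not met
6. employees with server-training certification 1 < 2 → not met
7. security system test 407 days ago vs limit 365 → not met
8. inventory reconciliation 184 days ago vs limit 270 → met
Not met: 6 of 8

6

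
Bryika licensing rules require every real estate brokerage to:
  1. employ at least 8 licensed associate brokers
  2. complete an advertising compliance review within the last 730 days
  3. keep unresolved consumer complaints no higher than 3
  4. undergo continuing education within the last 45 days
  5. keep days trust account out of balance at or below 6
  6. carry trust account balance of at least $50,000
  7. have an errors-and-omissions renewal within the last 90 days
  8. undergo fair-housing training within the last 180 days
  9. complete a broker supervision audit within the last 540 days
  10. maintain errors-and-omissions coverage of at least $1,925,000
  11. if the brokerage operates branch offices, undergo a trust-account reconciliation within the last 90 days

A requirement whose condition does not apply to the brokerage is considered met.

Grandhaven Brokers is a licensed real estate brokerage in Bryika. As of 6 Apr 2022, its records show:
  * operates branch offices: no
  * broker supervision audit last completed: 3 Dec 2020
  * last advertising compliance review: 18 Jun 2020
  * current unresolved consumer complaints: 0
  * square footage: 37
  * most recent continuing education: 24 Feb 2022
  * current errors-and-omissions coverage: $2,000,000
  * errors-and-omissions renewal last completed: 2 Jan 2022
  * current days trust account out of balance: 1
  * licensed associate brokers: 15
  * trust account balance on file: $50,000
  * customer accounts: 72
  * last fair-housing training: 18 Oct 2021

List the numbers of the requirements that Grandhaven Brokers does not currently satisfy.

1. licensed associate brokers 15 ≥ 8 → met
2. advertising compliance review 657 days ago vs limit 730 → met
3. unresolved consumer complaints 0 ≤ 3 → met
4. continuing education 41 days ago vs limit 45 → met
5. days trust account out of balance 1 ≤ 6 → met
6. trust account balance $50,000 ≥ $50,000 → met
7. errors-and-omissions renewal 94 days ago vs limit 90 → not met
8. fair-housing training 170 days ago vs limit 180 → met
9. broker supervision audit 489 days ago vs limit 540 → met
10. errors-and-omissions coverage $2,000,000 ≥ $1,925,000 → met
11. condition 'operates branch offices' does not hold → requirement n/a → met
Not met: 7

7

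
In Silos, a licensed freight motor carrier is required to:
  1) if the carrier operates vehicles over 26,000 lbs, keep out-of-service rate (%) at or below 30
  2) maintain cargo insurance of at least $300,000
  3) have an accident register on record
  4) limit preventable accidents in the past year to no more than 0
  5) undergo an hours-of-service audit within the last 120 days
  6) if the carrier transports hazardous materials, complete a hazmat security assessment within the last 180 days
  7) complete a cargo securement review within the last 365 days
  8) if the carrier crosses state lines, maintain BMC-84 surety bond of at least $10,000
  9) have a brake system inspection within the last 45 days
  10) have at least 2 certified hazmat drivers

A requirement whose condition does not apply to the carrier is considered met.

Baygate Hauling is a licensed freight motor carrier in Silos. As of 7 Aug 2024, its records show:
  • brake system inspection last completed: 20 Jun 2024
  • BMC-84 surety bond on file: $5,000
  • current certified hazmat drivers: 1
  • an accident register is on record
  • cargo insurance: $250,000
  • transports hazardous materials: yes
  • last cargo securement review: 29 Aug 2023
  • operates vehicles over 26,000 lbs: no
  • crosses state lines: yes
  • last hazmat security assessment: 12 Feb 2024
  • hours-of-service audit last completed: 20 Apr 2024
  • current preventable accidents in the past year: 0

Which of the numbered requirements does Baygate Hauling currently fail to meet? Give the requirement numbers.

1. condition 'operates vehicles over 26,000 lbs' does not hold → requirement n/a → met
2. cargo insurance $250,000 < $300,000 → not met
3. accident register present → met
4. preventable accidents in the past year 0 ≤ 0 → met
5. hours-of-service audit 109 days ago vs limit 120 → met
6. condition 'transports hazardous materials' holds; hazmat security assessment 177 days ago vs limit 180 → met
7. cargo securement review 344 days ago vs limit 365 → met
8. condition 'crosses state lines' holds; BMC-84 surety bond $5,000 < $10,000 → not met
9. brake system inspection 48 days ago vs limit 45 → not met
10. certified hazmat drivers 1 < 2 → not met
Not met: 2, 8, 9, 10

2, 8, 9, 10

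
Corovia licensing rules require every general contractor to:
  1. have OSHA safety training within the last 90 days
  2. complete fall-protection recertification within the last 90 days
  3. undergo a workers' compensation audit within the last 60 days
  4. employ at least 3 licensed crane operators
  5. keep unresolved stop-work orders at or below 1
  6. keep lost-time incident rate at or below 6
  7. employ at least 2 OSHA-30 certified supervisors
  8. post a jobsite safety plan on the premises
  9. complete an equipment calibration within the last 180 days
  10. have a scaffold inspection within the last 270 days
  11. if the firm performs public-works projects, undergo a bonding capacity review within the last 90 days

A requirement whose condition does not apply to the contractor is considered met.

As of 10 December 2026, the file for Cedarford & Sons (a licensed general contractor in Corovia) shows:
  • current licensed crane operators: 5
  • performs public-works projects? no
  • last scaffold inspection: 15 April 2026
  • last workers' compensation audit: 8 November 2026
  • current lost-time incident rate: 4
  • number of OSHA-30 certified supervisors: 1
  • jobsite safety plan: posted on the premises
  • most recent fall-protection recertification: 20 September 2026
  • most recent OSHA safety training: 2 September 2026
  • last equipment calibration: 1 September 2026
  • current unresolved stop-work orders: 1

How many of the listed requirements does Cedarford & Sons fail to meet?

1. OSHA safety training 99 days ago vs limit 90 → not met
2. fall-protection recertification 81 days ago vs limit 90 → met
3. workers' compensation audit 32 days ago vs limit 60 → met
4. licensed crane operators 5 ≥ 3 → met
5. unresolved stop-work orders 1 ≤ 1 → met
6. lost-time incident rate 4 ≤ 6 → met
7. OSHA-30 certified supervisors 1 < 2 → not met
8. jobsite safety plan present → met
9. equipment calibration 100 days ago vs limit 180 → met
10. scaffold inspection 239 days ago vs limit 270 → met
11. condition 'performs public-works projects' does not hold → requirement n/a → met
Not met: 2 of 11

2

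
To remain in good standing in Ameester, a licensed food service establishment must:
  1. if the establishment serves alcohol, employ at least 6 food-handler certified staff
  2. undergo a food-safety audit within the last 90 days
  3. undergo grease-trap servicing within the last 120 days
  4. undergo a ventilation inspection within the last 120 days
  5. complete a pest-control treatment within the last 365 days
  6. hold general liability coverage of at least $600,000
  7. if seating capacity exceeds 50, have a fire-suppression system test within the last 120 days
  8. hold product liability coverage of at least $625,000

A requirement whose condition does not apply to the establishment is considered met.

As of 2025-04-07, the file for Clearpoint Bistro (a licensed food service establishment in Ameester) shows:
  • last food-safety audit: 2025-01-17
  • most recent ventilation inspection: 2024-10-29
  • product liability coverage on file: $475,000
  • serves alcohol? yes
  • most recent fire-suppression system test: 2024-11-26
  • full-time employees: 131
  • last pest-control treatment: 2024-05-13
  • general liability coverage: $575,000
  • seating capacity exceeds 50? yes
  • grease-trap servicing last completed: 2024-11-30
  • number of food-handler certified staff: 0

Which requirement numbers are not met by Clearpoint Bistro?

1, 3, 4, 6, 7, 8

1. condition 'serves alcohol' holds; food-handler certified staff 0 < 6 → not met
2. food-safety audit 80 days ago vs limit 90 → met
3. grease-trap servicing 128 days ago vs limit 120 → not met
4. ventilation inspection 160 days ago vs limit 120 → not met
5. pest-control treatment 329 days ago vs limit 365 → met
6. general liability coverage $575,000 < $600,000 → not met
7. condition 'seating capacity exceeds 50' holds; fire-suppression system test 132 days ago vs limit 120 → not met
8. product liability coverage $475,000 < $625,000 → not met
Not met: 1, 3, 4, 6, 7, 8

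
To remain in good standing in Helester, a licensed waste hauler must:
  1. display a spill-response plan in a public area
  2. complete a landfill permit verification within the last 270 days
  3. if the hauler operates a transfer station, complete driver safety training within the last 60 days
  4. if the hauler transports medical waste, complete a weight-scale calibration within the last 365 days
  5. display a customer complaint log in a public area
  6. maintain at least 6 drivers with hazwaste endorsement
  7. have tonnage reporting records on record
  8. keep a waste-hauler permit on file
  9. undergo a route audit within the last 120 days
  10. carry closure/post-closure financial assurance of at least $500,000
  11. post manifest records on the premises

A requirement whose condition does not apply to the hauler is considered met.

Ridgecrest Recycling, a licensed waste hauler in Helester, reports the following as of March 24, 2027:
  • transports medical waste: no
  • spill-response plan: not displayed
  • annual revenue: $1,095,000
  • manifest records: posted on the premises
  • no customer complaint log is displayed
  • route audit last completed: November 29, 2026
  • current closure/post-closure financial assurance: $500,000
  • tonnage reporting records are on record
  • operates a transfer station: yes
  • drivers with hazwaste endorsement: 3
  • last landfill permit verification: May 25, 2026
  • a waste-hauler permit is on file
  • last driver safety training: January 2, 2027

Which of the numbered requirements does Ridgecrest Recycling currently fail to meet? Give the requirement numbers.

1, 2, 3, 5, 6

1. spill-response plan absent → not met
2. landfill permit verification 303 days ago vs limit 270 → not met
3. condition 'operates a transfer station' holds; driver safety training 81 days ago vs limit 60 → not met
4. condition 'transports medical waste' does not hold → requirement n/a → met
5. customer complaint log absent → not met
6. drivers with hazwaste endorsement 3 < 6 → not met
7. tonnage reporting records present → met
8. waste-hauler permit present → met
9. route audit 115 days ago vs limit 120 → met
10. closure/post-closure financial assurance $500,000 ≥ $500,000 → met
11. manifest records present → met
Not met: 1, 2, 3, 5, 6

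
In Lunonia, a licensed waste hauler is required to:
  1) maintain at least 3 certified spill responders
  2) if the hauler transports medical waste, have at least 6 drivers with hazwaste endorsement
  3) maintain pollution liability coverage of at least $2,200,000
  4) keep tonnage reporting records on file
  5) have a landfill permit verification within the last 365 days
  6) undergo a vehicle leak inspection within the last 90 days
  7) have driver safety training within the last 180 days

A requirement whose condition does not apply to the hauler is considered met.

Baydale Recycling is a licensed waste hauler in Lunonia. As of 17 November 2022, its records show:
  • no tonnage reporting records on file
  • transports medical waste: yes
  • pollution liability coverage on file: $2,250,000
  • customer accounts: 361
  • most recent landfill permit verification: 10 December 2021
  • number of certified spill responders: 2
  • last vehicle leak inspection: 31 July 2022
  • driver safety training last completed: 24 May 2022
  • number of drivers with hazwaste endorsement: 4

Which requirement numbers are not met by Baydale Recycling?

1, 2, 4, 6

1. certified spill responders 2 < 3 → not met
2. condition 'transports medical waste' holds; drivers with hazwaste endorsement 4 < 6 → not met
3. pollution liability coverage $2,250,000 ≥ $2,200,000 → met
4. tonnage reporting records absent → not met
5. landfill permit verification 342 days ago vs limit 365 → met
6. vehicle leak inspection 109 days ago vs limit 90 → not met
7. driver safety training 177 days ago vs limit 180 → met
Not met: 1, 2, 4, 6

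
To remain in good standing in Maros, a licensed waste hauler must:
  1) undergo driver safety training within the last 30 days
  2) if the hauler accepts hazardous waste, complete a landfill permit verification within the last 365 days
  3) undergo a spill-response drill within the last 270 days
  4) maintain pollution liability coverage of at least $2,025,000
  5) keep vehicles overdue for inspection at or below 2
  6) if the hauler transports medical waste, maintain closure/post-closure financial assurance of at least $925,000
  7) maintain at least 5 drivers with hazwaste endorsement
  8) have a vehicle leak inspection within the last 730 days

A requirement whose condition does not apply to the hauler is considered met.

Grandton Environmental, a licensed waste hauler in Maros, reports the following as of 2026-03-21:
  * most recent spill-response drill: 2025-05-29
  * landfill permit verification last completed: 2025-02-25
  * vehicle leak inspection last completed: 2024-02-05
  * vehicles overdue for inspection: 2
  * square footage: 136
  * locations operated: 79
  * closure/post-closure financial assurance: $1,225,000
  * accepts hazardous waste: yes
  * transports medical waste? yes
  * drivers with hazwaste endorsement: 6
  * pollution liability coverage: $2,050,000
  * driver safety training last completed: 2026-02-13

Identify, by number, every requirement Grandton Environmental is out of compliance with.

1, 2, 3, 8

1. driver safety training 36 days ago vs limit 30 → not met
2. condition 'accepts hazardous waste' holds; landfill permit verification 389 days ago vs limit 365 → not met
3. spill-response drill 296 days ago vs limit 270 → not met
4. pollution liability coverage $2,050,000 ≥ $2,025,000 → met
5. vehicles overdue for inspection 2 ≤ 2 → met
6. condition 'transports medical waste' holds; closure/post-closure financial assurance $1,225,000 ≥ $925,000 → met
7. drivers with hazwaste endorsement 6 ≥ 5 → met
8. vehicle leak inspection 775 days ago vs limit 730 → not met
Not met: 1, 2, 3, 8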